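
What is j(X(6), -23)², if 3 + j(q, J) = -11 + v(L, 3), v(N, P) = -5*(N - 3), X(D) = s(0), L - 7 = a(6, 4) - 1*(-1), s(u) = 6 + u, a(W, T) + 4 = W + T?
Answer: 4761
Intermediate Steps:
a(W, T) = -4 + T + W (a(W, T) = -4 + (W + T) = -4 + (T + W) = -4 + T + W)
L = 14 (L = 7 + ((-4 + 4 + 6) - 1*(-1)) = 7 + (6 + 1) = 7 + 7 = 14)
X(D) = 6 (X(D) = 6 + 0 = 6)
v(N, P) = 15 - 5*N (v(N, P) = -5*(-3 + N) = 15 - 5*N)
j(q, J) = -69 (j(q, J) = -3 + (-11 + (15 - 5*14)) = -3 + (-11 + (15 - 70)) = -3 + (-11 - 55) = -3 - 66 = -69)
j(X(6), -23)² = (-69)² = 4761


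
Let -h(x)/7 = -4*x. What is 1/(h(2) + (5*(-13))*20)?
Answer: -1/1244 ≈ -0.00080386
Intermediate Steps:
h(x) = 28*x (h(x) = -(-28)*x = 28*x)
1/(h(2) + (5*(-13))*20) = 1/(28*2 + (5*(-13))*20) = 1/(56 - 65*20) = 1/(56 - 1300) = 1/(-1244) = -1/1244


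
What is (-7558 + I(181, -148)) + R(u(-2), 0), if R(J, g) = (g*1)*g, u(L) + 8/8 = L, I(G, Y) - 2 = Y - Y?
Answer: -7556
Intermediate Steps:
I(G, Y) = 2 (I(G, Y) = 2 + (Y - Y) = 2 + 0 = 2)
u(L) = -1 + L
R(J, g) = g**2 (R(J, g) = g*g = g**2)
(-7558 + I(181, -148)) + R(u(-2), 0) = (-7558 + 2) + 0**2 = -7556 + 0 = -7556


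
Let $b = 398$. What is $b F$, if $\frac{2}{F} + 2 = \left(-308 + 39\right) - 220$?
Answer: $- \frac{796}{491} \approx -1.6212$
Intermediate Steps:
$F = - \frac{2}{491}$ ($F = \frac{2}{-2 + \left(\left(-308 + 39\right) - 220\right)} = \frac{2}{-2 - 489} = \frac{2}{-491} = 2 \left(- \frac{1}{491}\right) = - \frac{2}{491} \approx -0.0040733$)
$b F = 398 \left(- \frac{2}{491}\right) = - \frac{796}{491}$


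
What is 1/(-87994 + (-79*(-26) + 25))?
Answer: -1/85915 ≈ -1.1639e-5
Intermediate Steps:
1/(-87994 + (-79*(-26) + 25)) = 1/(-87994 + (2054 + 25)) = 1/(-87994 + 2079) = 1/(-85915) = -1/85915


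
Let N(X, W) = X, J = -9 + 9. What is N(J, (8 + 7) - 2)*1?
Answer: 0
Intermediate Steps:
J = 0
N(J, (8 + 7) - 2)*1 = 0*1 = 0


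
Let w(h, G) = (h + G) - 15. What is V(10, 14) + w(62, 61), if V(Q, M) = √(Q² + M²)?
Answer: 108 + 2*√74 ≈ 125.20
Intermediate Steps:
V(Q, M) = √(M² + Q²)
w(h, G) = -15 + G + h (w(h, G) = (G + h) - 15 = -15 + G + h)
V(10, 14) + w(62, 61) = √(14² + 10²) + (-15 + 61 + 62) = √(196 + 100) + 108 = √296 + 108 = 2*√74 + 108 = 108 + 2*√74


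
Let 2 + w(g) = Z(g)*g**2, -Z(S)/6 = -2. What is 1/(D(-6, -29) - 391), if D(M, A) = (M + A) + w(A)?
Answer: 1/9664 ≈ 0.00010348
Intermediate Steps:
Z(S) = 12 (Z(S) = -6*(-2) = 12)
w(g) = -2 + 12*g**2
D(M, A) = -2 + A + M + 12*A**2 (D(M, A) = (M + A) + (-2 + 12*A**2) = (A + M) + (-2 + 12*A**2) = -2 + A + M + 12*A**2)
1/(D(-6, -29) - 391) = 1/((-2 - 29 - 6 + 12*(-29)**2) - 391) = 1/((-2 - 29 - 6 + 12*841) - 391) = 1/((-2 - 29 - 6 + 10092) - 391) = 1/(10055 - 391) = 1/9664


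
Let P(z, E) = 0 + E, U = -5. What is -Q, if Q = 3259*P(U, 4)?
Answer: -13036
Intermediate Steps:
P(z, E) = E
Q = 13036 (Q = 3259*4 = 13036)
-Q = -1*13036 = -13036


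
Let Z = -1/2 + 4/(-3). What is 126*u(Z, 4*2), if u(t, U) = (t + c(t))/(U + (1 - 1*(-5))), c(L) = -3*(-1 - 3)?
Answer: 183/2 ≈ 91.500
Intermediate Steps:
c(L) = 12 (c(L) = -3*(-4) = 12)
Z = -11/6 (Z = -1*½ + 4*(-⅓) = -½ - 4/3 = -11/6 ≈ -1.8333)
u(t, U) = (12 + t)/(6 + U) (u(t, U) = (t + 12)/(U + (1 - 1*(-5))) = (12 + t)/(U + (1 + 5)) = (12 + t)/(U + 6) = (12 + t)/(6 + U))
126*u(Z, 4*2) = 126*((12 - 11/6)/(6 + 4*2)) = 126*((61/6)/(6 + 8)) = 126*((61/6)/14) = 126*((1/14)*(61/6)) = 126*(61/84) = 183/2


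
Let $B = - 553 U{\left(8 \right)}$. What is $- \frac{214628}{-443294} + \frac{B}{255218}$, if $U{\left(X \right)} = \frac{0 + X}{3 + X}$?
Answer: $\frac{150146271322}{311125672253} \approx 0.48259$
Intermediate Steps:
$U{\left(X \right)} = \frac{X}{3 + X}$
$B = - \frac{4424}{11}$ ($B = - 553 \frac{8}{3 + 8} = - 553 \cdot \frac{8}{11} = - 553 \cdot 8 \cdot \frac{1}{11} = \left(-553\right) \frac{8}{11} = - \frac{4424}{11} \approx -402.18$)
$- \frac{214628}{-443294} + \frac{B}{255218} = - \frac{214628}{-443294} - \frac{4424}{11 \cdot 255218} = \left(-214628\right) \left(- \frac{1}{443294}\right) - \frac{2212}{1403699} = \frac{107314}{221647} - \frac{2212}{1403699} = \frac{150146271322}{311125672253}$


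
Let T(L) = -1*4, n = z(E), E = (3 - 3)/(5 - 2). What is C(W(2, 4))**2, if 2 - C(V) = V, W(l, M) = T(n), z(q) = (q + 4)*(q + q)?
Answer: 36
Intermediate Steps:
E = 0 (E = 0/3 = 0*(1/3) = 0)
z(q) = 2*q*(4 + q) (z(q) = (4 + q)*(2*q) = 2*q*(4 + q))
n = 0 (n = 2*0*(4 + 0) = 2*0*4 = 0)
T(L) = -4
W(l, M) = -4
C(V) = 2 - V
C(W(2, 4))**2 = (2 - 1*(-4))**2 = (2 + 4)**2 = 6**2 = 36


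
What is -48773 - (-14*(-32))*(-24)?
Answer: -38021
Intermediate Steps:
-48773 - (-14*(-32))*(-24) = -48773 - 448*(-24) = -48773 - 1*(-10752) = -48773 + 10752 = -38021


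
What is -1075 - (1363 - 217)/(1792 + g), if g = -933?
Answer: -924571/859 ≈ -1076.3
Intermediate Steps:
-1075 - (1363 - 217)/(1792 + g) = -1075 - (1363 - 217)/(1792 - 933) = -1075 - 1146/859 = -924571/859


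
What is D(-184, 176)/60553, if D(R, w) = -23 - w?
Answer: -199/60553 ≈ -0.0032864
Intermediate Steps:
D(-184, 176)/60553 = (-23 - 1*176)/60553 = (-23 - 176)*(1/60553) = -199*1/60553 = -199/60553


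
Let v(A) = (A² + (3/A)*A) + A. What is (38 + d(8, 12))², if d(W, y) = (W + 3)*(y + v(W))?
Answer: 990025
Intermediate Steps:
v(A) = 3 + A + A² (v(A) = (A² + 3) + A = (3 + A²) + A = 3 + A + A²)
d(W, y) = (3 + W)*(3 + W + y + W²) (d(W, y) = (W + 3)*(y + (3 + W + W²)) = (3 + W)*(3 + W + y + W²))
(38 + d(8, 12))² = (38 + (9 + 8³ + 3*12 + 4*8² + 6*8 + 8*12))² = (38 + (9 + 512 + 36 + 4*64 + 48 + 96))² = (38 + (9 + 512 + 36 + 256 + 48 + 96))² = (38 + 957)² = 995² = 990025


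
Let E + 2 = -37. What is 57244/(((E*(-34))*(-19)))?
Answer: -28622/12597 ≈ -2.2721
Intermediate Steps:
E = -39 (E = -2 - 37 = -39)
57244/(((E*(-34))*(-19))) = 57244/((-39*(-34)*(-19))) = 57244/((1326*(-19))) = 57244/(-25194) = 57244*(-1/25194) = -28622/12597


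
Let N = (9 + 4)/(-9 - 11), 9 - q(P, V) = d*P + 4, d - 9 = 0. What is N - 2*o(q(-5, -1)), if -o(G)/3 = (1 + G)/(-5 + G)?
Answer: 123/20 ≈ 6.1500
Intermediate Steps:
d = 9 (d = 9 + 0 = 9)
q(P, V) = 5 - 9*P (q(P, V) = 9 - (9*P + 4) = 9 - (4 + 9*P) = 9 + (-4 - 9*P) = 5 - 9*P)
o(G) = -3*(1 + G)/(-5 + G)
N = -13/20 (N = 13/(-20) = 13*(-1/20) = -13/20 ≈ -0.65000)
N - 2*o(q(-5, -1)) = -13/20 - 6*(-1 - (5 - 9*(-5)))/(-5 + (5 - 9*(-5))) = -13/20 - 6*(-1 - (5 + 45))/(-5 + (5 + 45)) = -13/20 - 6*(-1 - 1*50)/(-5 + 50) = -13/20 - 6*(-1 - 50)/45 = -13/20 - 6*(-51)/45 = -13/20 - 2*(-17/5) = -13/20 + 34/5 = 123/20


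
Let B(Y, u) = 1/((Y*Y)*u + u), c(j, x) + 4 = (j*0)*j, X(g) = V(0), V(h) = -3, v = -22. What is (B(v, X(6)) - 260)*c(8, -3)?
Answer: 1513204/1455 ≈ 1040.0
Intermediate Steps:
X(g) = -3
c(j, x) = -4 (c(j, x) = -4 + (j*0)*j = -4 + 0*j = -4 + 0 = -4)
B(Y, u) = 1/(u + u*Y²) (B(Y, u) = 1/(Y²*u + u) = 1/(u*Y² + u) = 1/(u + u*Y²))
(B(v, X(6)) - 260)*c(8, -3) = (1/((-3)*(1 + (-22)²)) - 260)*(-4) = (-1/(3*(1 + 484)) - 260)*(-4) = (-⅓/485 - 260)*(-4) = (-⅓*1/485 - 260)*(-4) = (-1/1455 - 260)*(-4) = -378301/1455*(-4) = 1513204/1455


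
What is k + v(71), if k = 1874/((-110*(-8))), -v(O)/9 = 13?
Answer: -50543/440 ≈ -114.87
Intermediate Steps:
v(O) = -117 (v(O) = -9*13 = -117)
k = 937/440 (k = 1874/880 = 1874*(1/880) = 937/440 ≈ 2.1295)
k + v(71) = 937/440 - 117 = -50543/440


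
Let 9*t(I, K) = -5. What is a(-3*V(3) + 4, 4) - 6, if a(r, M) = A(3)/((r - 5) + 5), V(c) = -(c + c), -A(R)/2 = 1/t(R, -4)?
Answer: -321/55 ≈ -5.8364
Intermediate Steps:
t(I, K) = -5/9 (t(I, K) = (1/9)*(-5) = -5/9)
A(R) = 18/5 (A(R) = -2/(-5/9) = -2*(-9/5) = 18/5)
V(c) = -2*c
a(r, M) = 18/(5*r) (a(r, M) = 18/(5*((r - 5) + 5)) = 18/(5*((-5 + r) + 5)) = 18/(5*r))
a(-3*V(3) + 4, 4) - 6 = 18/(5*(-(-6)*3 + 4)) - 6 = 18/(5*(-3*(-6) + 4)) - 6 = 18/(5*(18 + 4)) - 6 = (18/5)/22 - 6 = (18/5)*(1/22) - 6 = 9/55 - 6 = -321/55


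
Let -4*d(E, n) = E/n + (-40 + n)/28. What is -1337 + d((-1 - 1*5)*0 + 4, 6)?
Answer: -224593/168 ≈ -1336.9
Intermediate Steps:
d(E, n) = 5/14 - n/112 - E/(4*n) (d(E, n) = -(E/n + (-40 + n)/28)/4 = -(E/n + (-40 + n)*(1/28))/4 = -(E/n + (-10/7 + n/28))/4 = -(-10/7 + n/28 + E/n)/4 = 5/14 - n/112 - E/(4*n))
-1337 + d((-1 - 1*5)*0 + 4, 6) = -1337 + (5/14 - 1/112*6 - ¼*((-1 - 1*5)*0 + 4)/6) = -1337 + (5/14 - 3/56 - ¼*((-1 - 5)*0 + 4)*⅙) = -1337 + (5/14 - 3/56 - ¼*(-6*0 + 4)*⅙) = -1337 + (5/14 - 3/56 - ¼*(0 + 4)*⅙) = -1337 + (5/14 - 3/56 - ¼*4*⅙) = -1337 + (5/14 - 3/56 - ⅙) = -1337 + 23/168 = -224593/168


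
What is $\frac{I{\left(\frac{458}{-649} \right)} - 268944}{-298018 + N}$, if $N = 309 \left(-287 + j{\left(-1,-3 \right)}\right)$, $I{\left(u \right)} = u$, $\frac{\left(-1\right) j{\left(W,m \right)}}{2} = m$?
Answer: $\frac{174545114}{249765703} \approx 0.69884$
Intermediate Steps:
$j{\left(W,m \right)} = - 2 m$
$N = -86829$ ($N = 309 \left(-287 - -6\right) = 309 \left(-287 + 6\right) = 309 \left(-281\right) = -86829$)
$\frac{I{\left(\frac{458}{-649} \right)} - 268944}{-298018 + N} = \frac{\frac{458}{-649} - 268944}{-298018 - 86829} = \frac{458 \left(- \frac{1}{649}\right) - 268944}{-384847} = \left(- \frac{458}{649} - 268944\right) \left(- \frac{1}{384847}\right) = \left(- \frac{174545114}{649}\right) \left(- \frac{1}{384847}\right) = \frac{174545114}{249765703}$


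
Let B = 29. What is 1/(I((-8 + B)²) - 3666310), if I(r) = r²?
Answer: -1/3471829 ≈ -2.8803e-7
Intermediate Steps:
1/(I((-8 + B)²) - 3666310) = 1/(((-8 + 29)²)² - 3666310) = 1/((21²)² - 3666310) = 1/(441² - 3666310) = 1/(194481 - 3666310) = 1/(-3471829) = -1/3471829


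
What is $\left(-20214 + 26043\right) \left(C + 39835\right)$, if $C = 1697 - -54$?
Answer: $242404794$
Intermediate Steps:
$C = 1751$ ($C = 1697 + 54 = 1751$)
$\left(-20214 + 26043\right) \left(C + 39835\right) = \left(-20214 + 26043\right) \left(1751 + 39835\right) = 5829 \cdot 41586 = 242404794$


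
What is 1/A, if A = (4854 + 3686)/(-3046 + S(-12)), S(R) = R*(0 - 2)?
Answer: -1511/4270 ≈ -0.35386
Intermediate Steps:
S(R) = -2*R (S(R) = R*(-2) = -2*R)
A = -4270/1511 (A = (4854 + 3686)/(-3046 - 2*(-12)) = 8540/(-3046 + 24) = 8540/(-3022) = 8540*(-1/3022) = -4270/1511 ≈ -2.8259)
1/A = 1/(-4270/1511) = -1511/4270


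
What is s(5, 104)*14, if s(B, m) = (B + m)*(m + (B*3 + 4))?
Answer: 187698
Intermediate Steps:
s(B, m) = (B + m)*(4 + m + 3*B) (s(B, m) = (B + m)*(m + (3*B + 4)) = (B + m)*(m + (4 + 3*B)) = (B + m)*(4 + m + 3*B))
s(5, 104)*14 = (104**2 + 3*5**2 + 4*5 + 4*104 + 4*5*104)*14 = (10816 + 3*25 + 20 + 416 + 2080)*14 = (10816 + 75 + 20 + 416 + 2080)*14 = 13407*14 = 187698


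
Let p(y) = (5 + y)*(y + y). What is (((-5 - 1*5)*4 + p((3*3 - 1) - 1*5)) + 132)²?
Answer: 19600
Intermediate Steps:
p(y) = 2*y*(5 + y) (p(y) = (5 + y)*(2*y) = 2*y*(5 + y))
(((-5 - 1*5)*4 + p((3*3 - 1) - 1*5)) + 132)² = (((-5 - 1*5)*4 + 2*((3*3 - 1) - 1*5)*(5 + ((3*3 - 1) - 1*5))) + 132)² = (((-5 - 5)*4 + 2*((9 - 1) - 5)*(5 + ((9 - 1) - 5))) + 132)² = ((-10*4 + 2*(8 - 5)*(5 + (8 - 5))) + 132)² = ((-40 + 2*3*(5 + 3)) + 132)² = ((-40 + 2*3*8) + 132)² = ((-40 + 48) + 132)² = (8 + 132)² = 140² = 19600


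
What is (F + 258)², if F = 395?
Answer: 426409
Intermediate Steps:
(F + 258)² = (395 + 258)² = 653² = 426409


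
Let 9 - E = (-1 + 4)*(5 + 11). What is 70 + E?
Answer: 31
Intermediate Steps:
E = -39 (E = 9 - (-1 + 4)*(5 + 11) = 9 - 3*16 = 9 - 1*48 = 9 - 48 = -39)
70 + E = 70 - 39 = 31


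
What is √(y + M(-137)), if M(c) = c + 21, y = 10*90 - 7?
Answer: √777 ≈ 27.875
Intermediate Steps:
y = 893 (y = 900 - 7 = 893)
M(c) = 21 + c
√(y + M(-137)) = √(893 + (21 - 137)) = √(893 - 116) = √777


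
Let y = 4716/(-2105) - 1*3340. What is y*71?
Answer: -499514536/2105 ≈ -2.3730e+5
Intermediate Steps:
y = -7035416/2105 (y = 4716*(-1/2105) - 3340 = -4716/2105 - 3340 = -7035416/2105 ≈ -3342.2)
y*71 = -7035416/2105*71 = -499514536/2105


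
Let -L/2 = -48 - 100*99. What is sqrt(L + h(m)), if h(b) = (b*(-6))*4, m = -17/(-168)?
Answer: sqrt(974785)/7 ≈ 141.04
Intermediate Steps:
m = 17/168 (m = -17*(-1/168) = 17/168 ≈ 0.10119)
h(b) = -24*b (h(b) = -6*b*4 = -24*b)
L = 19896 (L = -2*(-48 - 100*99) = -2*(-48 - 9900) = -2*(-9948) = 19896)
sqrt(L + h(m)) = sqrt(19896 - 24*17/168) = sqrt(19896 - 17/7) = sqrt(139255/7) = sqrt(974785)/7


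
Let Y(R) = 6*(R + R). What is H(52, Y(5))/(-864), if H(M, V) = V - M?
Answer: -1/108 ≈ -0.0092593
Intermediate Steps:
Y(R) = 12*R (Y(R) = 6*(2*R) = 12*R)
H(52, Y(5))/(-864) = (12*5 - 1*52)/(-864) = (60 - 52)*(-1/864) = 8*(-1/864) = -1/108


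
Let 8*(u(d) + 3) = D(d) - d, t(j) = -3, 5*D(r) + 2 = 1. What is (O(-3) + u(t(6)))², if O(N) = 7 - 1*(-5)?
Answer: 34969/400 ≈ 87.422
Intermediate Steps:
O(N) = 12 (O(N) = 7 + 5 = 12)
D(r) = -⅕ (D(r) = -⅖ + (⅕)*1 = -⅖ + ⅕ = -⅕)
u(d) = -121/40 - d/8 (u(d) = -3 + (-⅕ - d)/8 = -3 + (-1/40 - d/8) = -121/40 - d/8)
(O(-3) + u(t(6)))² = (12 + (-121/40 - ⅛*(-3)))² = (12 + (-121/40 + 3/8))² = (12 - 53/20)² = (187/20)² = 34969/400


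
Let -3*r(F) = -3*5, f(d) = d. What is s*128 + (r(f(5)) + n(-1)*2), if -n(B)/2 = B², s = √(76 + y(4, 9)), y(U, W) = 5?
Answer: 1153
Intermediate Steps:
r(F) = 5 (r(F) = -(-1)*5 = -⅓*(-15) = 5)
s = 9 (s = √(76 + 5) = √81 = 9)
n(B) = -2*B²
s*128 + (r(f(5)) + n(-1)*2) = 9*128 + (5 - 2*(-1)²*2) = 1152 + (5 - 2*1*2) = 1152 + (5 - 2*2) = 1152 + (5 - 4) = 1152 + 1 = 1153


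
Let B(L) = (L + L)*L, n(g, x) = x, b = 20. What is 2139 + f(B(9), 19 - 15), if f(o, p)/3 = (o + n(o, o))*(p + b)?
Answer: 25467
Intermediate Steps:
B(L) = 2*L**2 (B(L) = (2*L)*L = 2*L**2)
f(o, p) = 6*o*(20 + p) (f(o, p) = 3*((o + o)*(p + 20)) = 3*((2*o)*(20 + p)) = 3*(2*o*(20 + p)) = 6*o*(20 + p))
2139 + f(B(9), 19 - 15) = 2139 + 6*(2*9**2)*(20 + (19 - 15)) = 2139 + 6*(2*81)*(20 + 4) = 2139 + 6*162*24 = 2139 + 23328 = 25467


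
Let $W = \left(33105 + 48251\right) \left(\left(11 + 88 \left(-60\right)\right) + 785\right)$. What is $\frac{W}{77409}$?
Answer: $- \frac{364800304}{77409} \approx -4712.6$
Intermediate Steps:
$W = -364800304$ ($W = 81356 \left(\left(11 - 5280\right) + 785\right) = 81356 \left(-5269 + 785\right) = 81356 \left(-4484\right) = -364800304$)
$\frac{W}{77409} = - \frac{364800304}{77409}$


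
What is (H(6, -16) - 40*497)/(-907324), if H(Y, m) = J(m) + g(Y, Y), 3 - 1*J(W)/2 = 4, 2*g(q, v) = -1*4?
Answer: 4971/226831 ≈ 0.021915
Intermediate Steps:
g(q, v) = -2 (g(q, v) = (-1*4)/2 = (1/2)*(-4) = -2)
J(W) = -2 (J(W) = 6 - 2*4 = 6 - 8 = -2)
H(Y, m) = -4 (H(Y, m) = -2 - 2 = -4)
(H(6, -16) - 40*497)/(-907324) = (-4 - 40*497)/(-907324) = (-4 - 19880)*(-1/907324) = -19884*(-1/907324) = 4971/226831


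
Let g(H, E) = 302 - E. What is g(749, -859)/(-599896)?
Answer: -1161/599896 ≈ -0.0019353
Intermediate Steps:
g(749, -859)/(-599896) = (302 - 1*(-859))/(-599896) = (302 + 859)*(-1/599896) = 1161*(-1/599896) = -1161/599896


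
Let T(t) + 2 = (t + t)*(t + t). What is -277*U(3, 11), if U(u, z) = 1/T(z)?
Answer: -277/482 ≈ -0.57469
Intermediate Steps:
T(t) = -2 + 4*t² (T(t) = -2 + (t + t)*(t + t) = -2 + (2*t)*(2*t) = -2 + 4*t²)
U(u, z) = 1/(-2 + 4*z²)
-277*U(3, 11) = -277/(2*(-1 + 2*11²)) = -277/(2*(-1 + 2*121)) = -277/(2*(-1 + 242)) = -277/(2*241) = -277*1/482 = -277/482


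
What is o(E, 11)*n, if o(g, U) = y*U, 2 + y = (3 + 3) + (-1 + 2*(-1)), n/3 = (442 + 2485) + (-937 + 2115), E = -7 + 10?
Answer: 135465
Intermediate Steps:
E = 3
n = 12315 (n = 3*((442 + 2485) + (-937 + 2115)) = 3*(2927 + 1178) = 3*4105 = 12315)
y = 1 (y = -2 + ((3 + 3) + (-1 + 2*(-1))) = -2 + (6 + (-1 - 2)) = -2 + (6 - 3) = -2 + 3 = 1)
o(g, U) = U (o(g, U) = 1*U = U)
o(E, 11)*n = 11*12315 = 135465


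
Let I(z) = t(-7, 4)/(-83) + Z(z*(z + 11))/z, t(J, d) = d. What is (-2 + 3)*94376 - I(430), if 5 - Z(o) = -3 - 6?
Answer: 1684139999/17845 ≈ 94376.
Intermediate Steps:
Z(o) = 14 (Z(o) = 5 - (-3 - 6) = 5 - 1*(-9) = 5 + 9 = 14)
I(z) = -4/83 + 14/z (I(z) = 4/(-83) + 14/z = 4*(-1/83) + 14/z = -4/83 + 14/z)
(-2 + 3)*94376 - I(430) = (-2 + 3)*94376 - (-4/83 + 14/430) = 1*94376 - (-4/83 + 14*(1/430)) = 94376 - (-4/83 + 7/215) = 94376 - 1*(-279/17845) = 94376 + 279/17845 = 1684139999/17845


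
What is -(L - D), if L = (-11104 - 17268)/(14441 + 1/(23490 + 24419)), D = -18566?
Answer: -6421799838136/345926935 ≈ -18564.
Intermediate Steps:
L = -679637074/345926935 (L = -28372/(14441 + 1/47909) = -28372/691853870/47909 = -28372*47909/691853870 = -679637074/345926935 ≈ -1.9647)
-(L - D) = -(-679637074/345926935 - 1*(-18566)) = -(-679637074/345926935 + 18566) = -1*6421799838136/345926935 = -6421799838136/345926935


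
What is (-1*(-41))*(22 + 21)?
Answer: 1763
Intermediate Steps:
(-1*(-41))*(22 + 21) = 41*43 = 1763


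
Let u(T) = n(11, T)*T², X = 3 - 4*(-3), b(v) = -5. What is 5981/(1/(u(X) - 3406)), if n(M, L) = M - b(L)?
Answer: 1160314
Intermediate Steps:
X = 15 (X = 3 + 12 = 15)
n(M, L) = 5 + M (n(M, L) = M - 1*(-5) = M + 5 = 5 + M)
u(T) = 16*T² (u(T) = (5 + 11)*T² = 16*T²)
5981/(1/(u(X) - 3406)) = 5981/(1/(16*15² - 3406)) = 5981/(1/(16*225 - 3406)) = 5981/(1/(3600 - 3406)) = 5981/(1/194) = 5981*194 = 1160314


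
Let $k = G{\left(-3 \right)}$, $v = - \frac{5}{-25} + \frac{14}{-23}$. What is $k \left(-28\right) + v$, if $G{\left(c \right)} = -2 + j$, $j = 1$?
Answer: $\frac{3173}{115} \approx 27.591$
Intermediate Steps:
$v = - \frac{47}{115}$ ($v = \left(-5\right) \left(- \frac{1}{25}\right) + 14 \left(- \frac{1}{23}\right) = \frac{1}{5} - \frac{14}{23} = - \frac{47}{115} \approx -0.4087$)
$G{\left(c \right)} = -1$ ($G{\left(c \right)} = -2 + 1 = -1$)
$k = -1$
$k \left(-28\right) + v = \left(-1\right) \left(-28\right) - \frac{47}{115} = 28 - \frac{47}{115} = \frac{3173}{115}$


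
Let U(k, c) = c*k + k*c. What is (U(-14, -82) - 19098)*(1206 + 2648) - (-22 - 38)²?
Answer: -64758508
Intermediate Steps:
U(k, c) = 2*c*k (U(k, c) = c*k + c*k = 2*c*k)
(U(-14, -82) - 19098)*(1206 + 2648) - (-22 - 38)² = (2*(-82)*(-14) - 19098)*(1206 + 2648) - (-22 - 38)² = (2296 - 19098)*3854 - 1*(-60)² = -16802*3854 - 1*3600 = -64754908 - 3600 = -64758508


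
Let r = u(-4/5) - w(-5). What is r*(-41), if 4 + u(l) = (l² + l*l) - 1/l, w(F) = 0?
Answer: 6027/100 ≈ 60.270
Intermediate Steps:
u(l) = -4 - 1/l + 2*l² (u(l) = -4 + ((l² + l*l) - 1/l) = -4 + ((l² + l²) - 1/l) = -4 + (2*l² - 1/l) = -4 + (-1/l + 2*l²) = -4 - 1/l + 2*l²)
r = -147/100 (r = (-4 - 1/((-4/5)) + 2*(-4/5)²) - 1*0 = (-4 - 1/((-4*⅕)) + 2*(-4*⅕)²) + 0 = (-4 - 1/(-⅘) + 2*(-⅘)²) + 0 = (-4 - 1*(-5/4) + 2*(16/25)) + 0 = (-4 + 5/4 + 32/25) + 0 = -147/100 + 0 = -147/100 ≈ -1.4700)
r*(-41) = -147/100*(-41) = 6027/100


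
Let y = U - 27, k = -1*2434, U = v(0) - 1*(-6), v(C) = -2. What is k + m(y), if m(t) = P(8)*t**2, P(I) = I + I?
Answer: 6030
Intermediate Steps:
U = 4 (U = -2 - 1*(-6) = -2 + 6 = 4)
P(I) = 2*I
k = -2434
y = -23 (y = 4 - 27 = -23)
m(t) = 16*t**2 (m(t) = (2*8)*t**2 = 16*t**2)
k + m(y) = -2434 + 16*(-23)**2 = -2434 + 16*529 = -2434 + 8464 = 6030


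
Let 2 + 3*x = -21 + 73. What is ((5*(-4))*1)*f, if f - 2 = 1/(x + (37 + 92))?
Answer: -17540/437 ≈ -40.137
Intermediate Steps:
x = 50/3 (x = -2/3 + (-21 + 73)/3 = -2/3 + (1/3)*52 = -2/3 + 52/3 = 50/3 ≈ 16.667)
f = 877/437 (f = 2 + 1/(50/3 + (37 + 92)) = 2 + 1/(50/3 + 129) = 2 + 1/(437/3) = 2 + 3/437 = 877/437 ≈ 2.0069)
((5*(-4))*1)*f = ((5*(-4))*1)*(877/437) = -20*1*(877/437) = -20*877/437 = -17540/437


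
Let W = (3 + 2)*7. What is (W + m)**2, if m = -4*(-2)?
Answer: 1849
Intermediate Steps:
W = 35 (W = 5*7 = 35)
m = 8
(W + m)**2 = (35 + 8)**2 = 43**2 = 1849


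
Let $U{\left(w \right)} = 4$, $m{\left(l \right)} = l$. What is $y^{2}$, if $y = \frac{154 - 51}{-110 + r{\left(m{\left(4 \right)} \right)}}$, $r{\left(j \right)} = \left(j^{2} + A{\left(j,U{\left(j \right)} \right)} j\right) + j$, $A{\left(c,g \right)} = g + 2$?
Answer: $\frac{10609}{4356} \approx 2.4355$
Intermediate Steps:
$A{\left(c,g \right)} = 2 + g$
$r{\left(j \right)} = j^{2} + 7 j$ ($r{\left(j \right)} = \left(j^{2} + \left(2 + 4\right) j\right) + j = \left(j^{2} + 6 j\right) + j = j^{2} + 7 j$)
$y = - \frac{103}{66}$ ($y = \frac{154 - 51}{-110 + 4 \left(7 + 4\right)} = \frac{103}{-110 + 4 \cdot 11} = \frac{103}{-110 + 44} = \frac{103}{-66} = 103 \left(- \frac{1}{66}\right) = - \frac{103}{66} \approx -1.5606$)
$y^{2} = \left(- \frac{103}{66}\right)^{2} = \frac{10609}{4356}$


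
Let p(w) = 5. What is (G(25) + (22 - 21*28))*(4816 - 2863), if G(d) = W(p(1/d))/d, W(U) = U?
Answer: -5525037/5 ≈ -1.1050e+6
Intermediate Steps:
G(d) = 5/d
(G(25) + (22 - 21*28))*(4816 - 2863) = (5/25 + (22 - 21*28))*(4816 - 2863) = (5*(1/25) + (22 - 588))*1953 = (⅕ - 566)*1953 = -2829/5*1953 = -5525037/5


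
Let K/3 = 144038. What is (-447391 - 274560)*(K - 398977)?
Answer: -23923290287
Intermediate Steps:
K = 432114 (K = 3*144038 = 432114)
(-447391 - 274560)*(K - 398977) = (-447391 - 274560)*(432114 - 398977) = -721951*33137 = -23923290287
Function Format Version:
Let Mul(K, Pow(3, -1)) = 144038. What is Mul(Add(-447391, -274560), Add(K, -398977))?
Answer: -23923290287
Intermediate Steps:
K = 432114 (K = Mul(3, 144038) = 432114)
Mul(Add(-447391, -274560), Add(K, -398977)) = Mul(Add(-447391, -274560), Add(432114, -398977)) = Mul(-721951, 33137) = -23923290287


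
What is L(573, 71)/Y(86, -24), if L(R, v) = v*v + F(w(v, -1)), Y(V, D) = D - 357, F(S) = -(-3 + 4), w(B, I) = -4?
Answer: -1680/127 ≈ -13.228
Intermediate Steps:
F(S) = -1 (F(S) = -1*1 = -1)
Y(V, D) = -357 + D
L(R, v) = -1 + v² (L(R, v) = v*v - 1 = v² - 1 = -1 + v²)
L(573, 71)/Y(86, -24) = (-1 + 71²)/(-357 - 24) = (-1 + 5041)/(-381) = 5040*(-1/381) = -1680/127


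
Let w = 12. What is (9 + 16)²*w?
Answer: 7500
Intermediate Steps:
(9 + 16)²*w = (9 + 16)²*12 = 25²*12 = 625*12 = 7500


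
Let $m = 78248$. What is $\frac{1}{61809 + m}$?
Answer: $\frac{1}{140057} \approx 7.1399 \cdot 10^{-6}$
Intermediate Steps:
$\frac{1}{61809 + m} = \frac{1}{61809 + 78248} = \frac{1}{140057}$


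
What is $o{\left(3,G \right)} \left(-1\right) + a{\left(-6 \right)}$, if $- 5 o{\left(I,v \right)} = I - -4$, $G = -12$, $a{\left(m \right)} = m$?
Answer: $- \frac{23}{5} \approx -4.6$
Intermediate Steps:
$o{\left(I,v \right)} = - \frac{4}{5} - \frac{I}{5}$ ($o{\left(I,v \right)} = - \frac{I - -4}{5} = - \frac{I + 4}{5} = - \frac{4 + I}{5} = - \frac{4}{5} - \frac{I}{5}$)
$o{\left(3,G \right)} \left(-1\right) + a{\left(-6 \right)} = \left(- \frac{4}{5} - \frac{3}{5}\right) \left(-1\right) - 6 = \left(- \frac{7}{5}\right) \left(-1\right) - 6 = \frac{7}{5} - 6 = - \frac{23}{5}$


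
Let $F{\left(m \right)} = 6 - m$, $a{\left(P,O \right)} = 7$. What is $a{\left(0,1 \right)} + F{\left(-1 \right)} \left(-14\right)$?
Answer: $-91$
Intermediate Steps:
$a{\left(0,1 \right)} + F{\left(-1 \right)} \left(-14\right) = 7 + \left(6 - -1\right) \left(-14\right) = 7 + \left(6 + 1\right) \left(-14\right) = 7 + 7 \left(-14\right) = 7 - 98 = -91$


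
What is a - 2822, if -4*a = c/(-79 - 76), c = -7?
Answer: -1749647/620 ≈ -2822.0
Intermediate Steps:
a = -7/620 (a = -(-7)/(4*(-79 - 76)) = -(-7)/(4*(-155)) = -(-1)*(-7)/620 = -¼*7/155 = -7/620 ≈ -0.011290)
a - 2822 = -7/620 - 2822 = -1749647/620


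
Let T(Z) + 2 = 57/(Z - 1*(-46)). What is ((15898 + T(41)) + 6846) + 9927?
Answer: 947420/29 ≈ 32670.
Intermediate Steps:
T(Z) = -2 + 57/(46 + Z) (T(Z) = -2 + 57/(Z - 1*(-46)) = -2 + 57/(Z + 46) = -2 + 57/(46 + Z))
((15898 + T(41)) + 6846) + 9927 = ((15898 + (-35 - 2*41)/(46 + 41)) + 6846) + 9927 = ((15898 + (-35 - 82)/87) + 6846) + 9927 = ((15898 + (1/87)*(-117)) + 6846) + 9927 = ((15898 - 39/29) + 6846) + 9927 = (461003/29 + 6846) + 9927 = 659537/29 + 9927 = 947420/29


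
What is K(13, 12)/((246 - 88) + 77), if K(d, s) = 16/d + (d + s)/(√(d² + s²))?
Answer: 16/3055 + 5*√313/14711 ≈ 0.011250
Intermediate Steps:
K(d, s) = 16/d + (d + s)/√(d² + s²)
K(13, 12)/((246 - 88) + 77) = (16/13 + 13/√(13² + 12²) + 12/√(13² + 12²))/((246 - 88) + 77) = (16*(1/13) + 13/√(169 + 144) + 12/√(169 + 144))/(158 + 77) = (16/13 + 13/√313 + 12/√313)/235 = (16/13 + 13*(√313/313) + 12*(√313/313))*(1/235) = (16/13 + 13*√313/313 + 12*√313/313)*(1/235) = (16/13 + 25*√313/313)*(1/235) = 16/3055 + 5*√313/14711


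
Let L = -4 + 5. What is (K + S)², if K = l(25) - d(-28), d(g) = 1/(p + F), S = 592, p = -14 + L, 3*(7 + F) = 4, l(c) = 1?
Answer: 1102970521/3136 ≈ 3.5171e+5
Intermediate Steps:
L = 1
F = -17/3 (F = -7 + (⅓)*4 = -7 + 4/3 = -17/3 ≈ -5.6667)
p = -13 (p = -14 + 1 = -13)
d(g) = -3/56 (d(g) = 1/(-13 - 17/3) = 1/(-56/3) = -3/56)
K = 59/56 (K = 1 - 1*(-3/56) = 1 + 3/56 = 59/56 ≈ 1.0536)
(K + S)² = (59/56 + 592)² = (33211/56)² = 1102970521/3136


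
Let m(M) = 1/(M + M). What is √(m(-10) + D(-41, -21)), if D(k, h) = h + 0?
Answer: I*√2105/10 ≈ 4.588*I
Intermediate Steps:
m(M) = 1/(2*M)
D(k, h) = h
√(m(-10) + D(-41, -21)) = √((½)/(-10) - 21) = √((½)*(-⅒) - 21) = √(-1/20 - 21) = √(-421/20) = I*√2105/10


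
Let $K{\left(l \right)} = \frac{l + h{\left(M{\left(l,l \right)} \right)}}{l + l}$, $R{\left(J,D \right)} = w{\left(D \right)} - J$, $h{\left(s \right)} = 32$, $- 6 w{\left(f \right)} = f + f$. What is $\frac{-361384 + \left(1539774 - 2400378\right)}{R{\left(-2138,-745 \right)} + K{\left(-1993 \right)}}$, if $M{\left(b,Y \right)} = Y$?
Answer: $- \frac{14612532504}{28541657} \approx -511.97$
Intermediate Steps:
$w{\left(f \right)} = - \frac{f}{3}$ ($w{\left(f \right)} = - \frac{f + f}{6} = - \frac{2 f}{6} = - \frac{f}{3}$)
$R{\left(J,D \right)} = - J - \frac{D}{3}$ ($R{\left(J,D \right)} = - \frac{D}{3} - J = - J - \frac{D}{3}$)
$K{\left(l \right)} = \frac{32 + l}{2 l}$ ($K{\left(l \right)} = \frac{l + 32}{l + l} = \frac{32 + l}{2 l}$)
$\frac{-361384 + \left(1539774 - 2400378\right)}{R{\left(-2138,-745 \right)} + K{\left(-1993 \right)}} = \frac{-361384 + \left(1539774 - 2400378\right)}{\left(\left(-1\right) \left(-2138\right) - - \frac{745}{3}\right) + \frac{32 - 1993}{2 \left(-1993\right)}} = \frac{-361384 - 860604}{\left(2138 + \frac{745}{3}\right) + \frac{1}{2} \left(- \frac{1}{1993}\right) \left(-1961\right)} = - \frac{1221988}{\frac{7159}{3} + \frac{1961}{3986}} = - \frac{1221988}{\frac{28541657}{11958}} = \left(-1221988\right) \frac{11958}{28541657} = - \frac{14612532504}{28541657}$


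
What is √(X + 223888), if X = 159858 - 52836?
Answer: √330910 ≈ 575.25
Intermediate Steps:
X = 107022
√(X + 223888) = √(107022 + 223888) = √330910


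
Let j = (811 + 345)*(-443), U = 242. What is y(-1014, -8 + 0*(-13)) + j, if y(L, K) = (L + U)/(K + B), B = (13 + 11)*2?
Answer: -5121273/10 ≈ -5.1213e+5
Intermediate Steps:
B = 48 (B = 24*2 = 48)
j = -512108 (j = 1156*(-443) = -512108)
y(L, K) = (242 + L)/(48 + K) (y(L, K) = (L + 242)/(K + 48) = (242 + L)/(48 + K))
y(-1014, -8 + 0*(-13)) + j = (242 - 1014)/(48 + (-8 + 0*(-13))) - 512108 = -772/(48 + (-8 + 0)) - 512108 = -772/(48 - 8) - 512108 = -772/40 - 512108 = (1/40)*(-772) - 512108 = -193/10 - 512108 = -5121273/10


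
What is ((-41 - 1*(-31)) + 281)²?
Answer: 73441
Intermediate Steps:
((-41 - 1*(-31)) + 281)² = ((-41 + 31) + 281)² = (-10 + 281)² = 271² = 73441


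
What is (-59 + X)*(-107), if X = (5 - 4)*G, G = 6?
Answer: 5671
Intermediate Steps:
X = 6 (X = (5 - 4)*6 = 1*6 = 6)
(-59 + X)*(-107) = (-59 + 6)*(-107) = -53*(-107) = 5671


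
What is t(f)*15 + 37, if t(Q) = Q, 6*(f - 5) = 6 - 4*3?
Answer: 97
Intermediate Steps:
f = 4 (f = 5 + (6 - 4*3)/6 = 5 + (6 - 12)/6 = 5 + (⅙)*(-6) = 5 - 1 = 4)
t(f)*15 + 37 = 4*15 + 37 = 60 + 37 = 97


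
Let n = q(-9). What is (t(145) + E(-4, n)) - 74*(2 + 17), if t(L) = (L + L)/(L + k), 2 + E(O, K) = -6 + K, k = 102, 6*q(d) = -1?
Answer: -2094055/1482 ≈ -1413.0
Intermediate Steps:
q(d) = -⅙ (q(d) = (⅙)*(-1) = -⅙)
n = -⅙ ≈ -0.16667
E(O, K) = -8 + K (E(O, K) = -2 + (-6 + K) = -8 + K)
t(L) = 2*L/(102 + L) (t(L) = (L + L)/(L + 102) = (2*L)/(102 + L) = 2*L/(102 + L))
(t(145) + E(-4, n)) - 74*(2 + 17) = (2*145/(102 + 145) + (-8 - ⅙)) - 74*(2 + 17) = (2*145/247 - 49/6) - 74*19 = (2*145*(1/247) - 49/6) - 1406 = (290/247 - 49/6) - 1406 = -10363/1482 - 1406 = -2094055/1482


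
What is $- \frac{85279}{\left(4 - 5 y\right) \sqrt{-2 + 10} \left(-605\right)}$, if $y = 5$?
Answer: $- \frac{85279 \sqrt{2}}{50820} \approx -2.3731$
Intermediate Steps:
$- \frac{85279}{\left(4 - 5 y\right) \sqrt{-2 + 10} \left(-605\right)} = - \frac{85279}{\left(4 - 25\right) \sqrt{-2 + 10} \left(-605\right)} = - \frac{85279}{\left(4 - 25\right) \sqrt{8} \left(-605\right)} = - \frac{85279}{- 21 \cdot 2 \sqrt{2} \left(-605\right)} = - \frac{85279}{- 42 \sqrt{2} \left(-605\right)} = - \frac{85279}{25410 \sqrt{2}} = - 85279 \frac{\sqrt{2}}{50820} = - \frac{85279 \sqrt{2}}{50820}$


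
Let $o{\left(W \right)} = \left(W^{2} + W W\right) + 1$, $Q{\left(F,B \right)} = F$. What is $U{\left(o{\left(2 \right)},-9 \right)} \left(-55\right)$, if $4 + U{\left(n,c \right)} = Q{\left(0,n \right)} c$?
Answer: $220$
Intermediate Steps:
$o{\left(W \right)} = 1 + 2 W^{2}$ ($o{\left(W \right)} = \left(W^{2} + W^{2}\right) + 1 = 2 W^{2} + 1 = 1 + 2 W^{2}$)
$U{\left(n,c \right)} = -4$ ($U{\left(n,c \right)} = -4 + 0 c = -4 + 0 = -4$)
$U{\left(o{\left(2 \right)},-9 \right)} \left(-55\right) = \left(-4\right) \left(-55\right) = 220$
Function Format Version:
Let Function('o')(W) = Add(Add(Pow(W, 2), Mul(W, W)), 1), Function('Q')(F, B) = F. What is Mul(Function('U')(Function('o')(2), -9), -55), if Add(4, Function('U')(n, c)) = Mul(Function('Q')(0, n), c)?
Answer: 220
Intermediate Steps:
Function('o')(W) = Add(1, Mul(2, Pow(W, 2))) (Function('o')(W) = Add(Add(Pow(W, 2), Pow(W, 2)), 1) = Add(Mul(2, Pow(W, 2)), 1) = Add(1, Mul(2, Pow(W, 2))))
Function('U')(n, c) = -4 (Function('U')(n, c) = Add(-4, Mul(0, c)) = Add(-4, 0) = -4)
Mul(Function('U')(Function('o')(2), -9), -55) = Mul(-4, -55) = 220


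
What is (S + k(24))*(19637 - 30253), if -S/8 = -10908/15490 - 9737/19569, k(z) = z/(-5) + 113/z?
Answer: -15321499041029/151561905 ≈ -1.0109e+5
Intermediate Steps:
k(z) = 113/z - z/5 (k(z) = z*(-1/5) + 113/z = -z/5 + 113/z = 113/z - z/5)
S = 1457139128/151561905 (S = -8*(-10908/15490 - 9737/19569) = -8*(-10908*1/15490 - 9737*1/19569) = -8*(-5454/7745 - 9737/19569) = -8*(-182142391/151561905) = 1457139128/151561905 ≈ 9.6142)
(S + k(24))*(19637 - 30253) = (1457139128/151561905 + (113/24 - 1/5*24))*(19637 - 30253) = (1457139128/151561905 + (113*(1/24) - 24/5))*(-10616) = (1457139128/151561905 + (113/24 - 24/5))*(-10616) = (1457139128/151561905 - 11/120)*(-10616) = (11545967627/1212495240)*(-10616) = -15321499041029/151561905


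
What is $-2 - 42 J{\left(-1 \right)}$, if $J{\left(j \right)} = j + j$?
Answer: $82$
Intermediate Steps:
$J{\left(j \right)} = 2 j$
$-2 - 42 J{\left(-1 \right)} = -2 - 42 \cdot 2 \left(-1\right) = -2 - -84 = -2 + 84 = 82$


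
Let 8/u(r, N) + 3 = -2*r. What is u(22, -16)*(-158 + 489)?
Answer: -2648/47 ≈ -56.340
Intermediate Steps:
u(r, N) = 8/(-3 - 2*r)
u(22, -16)*(-158 + 489) = (-8/(3 + 2*22))*(-158 + 489) = -8/(3 + 44)*331 = -8/47*331 = -2648/47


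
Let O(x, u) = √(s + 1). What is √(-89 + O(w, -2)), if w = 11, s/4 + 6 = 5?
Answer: √(-89 + I*√3) ≈ 0.09179 + 9.4344*I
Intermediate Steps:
s = -4 (s = -24 + 4*5 = -24 + 20 = -4)
O(x, u) = I*√3 (O(x, u) = √(-4 + 1) = √(-3) = I*√3)
√(-89 + O(w, -2)) = √(-89 + I*√3)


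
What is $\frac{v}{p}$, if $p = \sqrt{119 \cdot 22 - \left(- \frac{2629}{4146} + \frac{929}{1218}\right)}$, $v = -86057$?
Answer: $- \frac{86057 \sqrt{3219411514466}}{91804168} \approx -1681.9$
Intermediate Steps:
$p = \frac{4 \sqrt{3219411514466}}{140273}$ ($p = \sqrt{2618 - \frac{18042}{140273}} = \sqrt{\frac{367216672}{140273}} = \frac{4 \sqrt{3219411514466}}{140273} \approx 51.165$)
$\frac{v}{p} = - \frac{86057}{\frac{4}{140273} \sqrt{3219411514466}} = - 86057 \frac{\sqrt{3219411514466}}{91804168} = - \frac{86057 \sqrt{3219411514466}}{91804168}$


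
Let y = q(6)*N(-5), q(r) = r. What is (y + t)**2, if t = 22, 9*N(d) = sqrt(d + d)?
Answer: 4316/9 + 88*I*sqrt(10)/3 ≈ 479.56 + 92.76*I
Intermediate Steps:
N(d) = sqrt(2)*sqrt(d)/9 (N(d) = sqrt(d + d)/9 = sqrt(2*d)/9 = (sqrt(2)*sqrt(d))/9 = sqrt(2)*sqrt(d)/9)
y = 2*I*sqrt(10)/3 (y = 6*(sqrt(2)*sqrt(-5)/9) = 6*(sqrt(2)*(I*sqrt(5))/9) = 6*(I*sqrt(10)/9) = 2*I*sqrt(10)/3 ≈ 2.1082*I)
(y + t)**2 = (2*I*sqrt(10)/3 + 22)**2 = (22 + 2*I*sqrt(10)/3)**2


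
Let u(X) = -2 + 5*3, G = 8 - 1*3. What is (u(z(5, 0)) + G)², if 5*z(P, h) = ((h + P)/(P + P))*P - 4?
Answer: 324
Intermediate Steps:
G = 5 (G = 8 - 3 = 5)
z(P, h) = -⅘ + P/10 + h/10 (z(P, h) = (((h + P)/(P + P))*P - 4)/5 = (((P + h)/((2*P)))*P - 4)/5 = (((P + h)*(1/(2*P)))*P - 4)/5 = (((P + h)/(2*P))*P - 4)/5 = ((P/2 + h/2) - 4)/5 = (-4 + P/2 + h/2)/5 = -⅘ + P/10 + h/10)
u(X) = 13 (u(X) = -2 + 15 = 13)
(u(z(5, 0)) + G)² = (13 + 5)² = 18² = 324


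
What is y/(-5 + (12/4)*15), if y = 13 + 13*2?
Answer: 39/40 ≈ 0.97500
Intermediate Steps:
y = 39 (y = 13 + 26 = 39)
y/(-5 + (12/4)*15) = 39/(-5 + (12/4)*15) = 39/(-5 + (12*(¼))*15) = 39/(-5 + 3*15) = 39/(-5 + 45) = 39/40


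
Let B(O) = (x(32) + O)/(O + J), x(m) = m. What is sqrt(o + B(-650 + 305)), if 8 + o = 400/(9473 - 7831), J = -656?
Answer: I*sqrt(5027403676295)/821821 ≈ 2.7283*I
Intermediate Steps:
B(O) = (32 + O)/(-656 + O) (B(O) = (32 + O)/(O - 656) = (32 + O)/(-656 + O))
o = -6368/821 (o = -8 + 400/(9473 - 7831) = -8 + 400/1642 = -8 + 400*(1/1642) = -8 + 200/821 = -6368/821 ≈ -7.7564)
sqrt(o + B(-650 + 305)) = sqrt(-6368/821 + (32 + (-650 + 305))/(-656 + (-650 + 305))) = sqrt(-6368/821 + (32 - 345)/(-656 - 345)) = sqrt(-6368/821 - 313/(-1001)) = sqrt(-6368/821 - 1/1001*(-313)) = sqrt(-6368/821 + 313/1001) = sqrt(-6117395/821821) = I*sqrt(5027403676295)/821821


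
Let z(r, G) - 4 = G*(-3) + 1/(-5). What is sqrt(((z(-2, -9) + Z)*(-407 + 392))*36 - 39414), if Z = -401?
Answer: sqrt(160494) ≈ 400.62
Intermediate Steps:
z(r, G) = 19/5 - 3*G (z(r, G) = 4 + (G*(-3) + 1/(-5)) = 4 + (-3*G - 1/5) = 4 + (-1/5 - 3*G) = 19/5 - 3*G)
sqrt(((z(-2, -9) + Z)*(-407 + 392))*36 - 39414) = sqrt((((19/5 - 3*(-9)) - 401)*(-407 + 392))*36 - 39414) = sqrt((((19/5 + 27) - 401)*(-15))*36 - 39414) = sqrt(((154/5 - 401)*(-15))*36 - 39414) = sqrt(-1851/5*(-15)*36 - 39414) = sqrt(5553*36 - 39414) = sqrt(199908 - 39414) = sqrt(160494)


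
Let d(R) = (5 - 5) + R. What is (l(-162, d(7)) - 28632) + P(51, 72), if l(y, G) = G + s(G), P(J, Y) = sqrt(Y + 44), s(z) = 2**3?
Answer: -28617 + 2*sqrt(29) ≈ -28606.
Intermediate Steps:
d(R) = R (d(R) = 0 + R = R)
s(z) = 8
P(J, Y) = sqrt(44 + Y)
l(y, G) = 8 + G (l(y, G) = G + 8 = 8 + G)
(l(-162, d(7)) - 28632) + P(51, 72) = ((8 + 7) - 28632) + sqrt(44 + 72) = (15 - 28632) + sqrt(116) = -28617 + 2*sqrt(29)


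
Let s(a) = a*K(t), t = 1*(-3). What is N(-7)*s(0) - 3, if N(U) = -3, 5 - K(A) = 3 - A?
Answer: -3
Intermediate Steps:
t = -3
K(A) = 2 + A (K(A) = 5 - (3 - A) = 5 + (-3 + A) = 2 + A)
s(a) = -a (s(a) = a*(2 - 3) = a*(-1) = -a)
N(-7)*s(0) - 3 = -(-3)*0 - 3 = -3*0 - 3 = 0 - 3 = -3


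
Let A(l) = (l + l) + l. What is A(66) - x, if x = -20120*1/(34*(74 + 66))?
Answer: 24065/119 ≈ 202.23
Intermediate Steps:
A(l) = 3*l (A(l) = 2*l + l = 3*l)
x = -503/119 (x = -20120/(34*140) = -20120/4760 = -20120*1/4760 = -503/119 ≈ -4.2269)
A(66) - x = 3*66 - 1*(-503/119) = 198 + 503/119 = 24065/119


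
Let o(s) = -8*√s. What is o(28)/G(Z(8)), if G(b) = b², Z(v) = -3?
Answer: -16*√7/9 ≈ -4.7036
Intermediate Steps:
o(28)/G(Z(8)) = (-16*√7)/((-3)²) = -16*√7/9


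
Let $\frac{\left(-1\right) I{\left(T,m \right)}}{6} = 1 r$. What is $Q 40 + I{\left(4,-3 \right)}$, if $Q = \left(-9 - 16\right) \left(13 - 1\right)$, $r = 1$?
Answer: $-12006$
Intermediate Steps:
$I{\left(T,m \right)} = -6$ ($I{\left(T,m \right)} = - 6 \cdot 1 \cdot 1 = \left(-6\right) 1 = -6$)
$Q = -300$ ($Q = \left(-25\right) 12 = -300$)
$Q 40 + I{\left(4,-3 \right)} = \left(-300\right) 40 - 6 = -12000 - 6 = -12006$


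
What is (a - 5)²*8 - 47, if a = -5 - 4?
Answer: 1521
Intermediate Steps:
a = -9
(a - 5)²*8 - 47 = (-9 - 5)²*8 - 47 = (-14)²*8 - 47 = 196*8 - 47 = 1568 - 47 = 1521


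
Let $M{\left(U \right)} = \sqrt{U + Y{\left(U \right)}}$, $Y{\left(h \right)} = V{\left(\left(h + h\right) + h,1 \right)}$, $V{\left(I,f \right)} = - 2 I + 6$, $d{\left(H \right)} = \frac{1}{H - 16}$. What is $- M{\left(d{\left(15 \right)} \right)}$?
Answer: $- \sqrt{11} \approx -3.3166$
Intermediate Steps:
$d{\left(H \right)} = \frac{1}{-16 + H}$
$V{\left(I,f \right)} = 6 - 2 I$
$Y{\left(h \right)} = 6 - 6 h$ ($Y{\left(h \right)} = 6 - 2 \left(\left(h + h\right) + h\right) = 6 - 2 \left(2 h + h\right) = 6 - 2 \cdot 3 h = 6 - 6 h$)
$M{\left(U \right)} = \sqrt{6 - 5 U}$ ($M{\left(U \right)} = \sqrt{U - \left(-6 + 6 U\right)} = \sqrt{6 - 5 U}$)
$- M{\left(d{\left(15 \right)} \right)} = - \sqrt{6 - \frac{5}{-16 + 15}} = - \sqrt{6 - \frac{5}{-1}} = - \sqrt{6 - -5} = - \sqrt{6 + 5} = - \sqrt{11}$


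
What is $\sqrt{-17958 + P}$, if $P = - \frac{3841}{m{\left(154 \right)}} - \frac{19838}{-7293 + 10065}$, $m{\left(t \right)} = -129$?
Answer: $\frac{i \sqrt{144455937802}}{2838} \approx 133.92 i$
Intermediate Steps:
$P = \frac{192575}{8514}$ ($P = - \frac{3841}{-129} - \frac{19838}{-7293 + 10065} = \left(-3841\right) \left(- \frac{1}{129}\right) - \frac{19838}{2772} = \frac{3841}{129} - \frac{1417}{198} = \frac{192575}{8514} \approx 22.619$)
$\sqrt{-17958 + P} = \sqrt{-17958 + \frac{192575}{8514}} = \sqrt{- \frac{152701837}{8514}} = \frac{i \sqrt{144455937802}}{2838}$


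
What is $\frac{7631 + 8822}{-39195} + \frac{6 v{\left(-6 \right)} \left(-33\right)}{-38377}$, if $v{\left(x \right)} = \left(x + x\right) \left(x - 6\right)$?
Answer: $\frac{486111059}{1504186515} \approx 0.32317$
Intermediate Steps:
$v{\left(x \right)} = 2 x \left(-6 + x\right)$
$\frac{7631 + 8822}{-39195} + \frac{6 v{\left(-6 \right)} \left(-33\right)}{-38377} = \frac{7631 + 8822}{-39195} + \frac{6 \cdot 2 \left(-6\right) \left(-6 - 6\right) \left(-33\right)}{-38377} = 16453 \left(- \frac{1}{39195}\right) + 6 \cdot 2 \left(-6\right) \left(-12\right) \left(-33\right) \left(- \frac{1}{38377}\right) = - \frac{16453}{39195} + 6 \cdot 144 \left(-33\right) \left(- \frac{1}{38377}\right) = - \frac{16453}{39195} + 864 \left(-33\right) \left(- \frac{1}{38377}\right) = - \frac{16453}{39195} - - \frac{28512}{38377} = - \frac{16453}{39195} + \frac{28512}{38377} = \frac{486111059}{1504186515}$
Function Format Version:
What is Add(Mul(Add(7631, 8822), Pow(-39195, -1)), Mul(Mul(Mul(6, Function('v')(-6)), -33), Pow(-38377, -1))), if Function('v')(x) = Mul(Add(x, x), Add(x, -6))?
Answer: Rational(486111059, 1504186515) ≈ 0.32317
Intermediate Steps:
Function('v')(x) = Mul(2, x, Add(-6, x)) (Function('v')(x) = Mul(Mul(2, x), Add(-6, x)) = Mul(2, x, Add(-6, x)))
Add(Mul(Add(7631, 8822), Pow(-39195, -1)), Mul(Mul(Mul(6, Function('v')(-6)), -33), Pow(-38377, -1))) = Add(Mul(Add(7631, 8822), Pow(-39195, -1)), Mul(Mul(Mul(6, Mul(2, -6, Add(-6, -6))), -33), Pow(-38377, -1))) = Add(Mul(16453, Rational(-1, 39195)), Mul(Mul(Mul(6, Mul(2, -6, -12)), -33), Rational(-1, 38377))) = Add(Rational(-16453, 39195), Mul(Mul(Mul(6, 144), -33), Rational(-1, 38377))) = Add(Rational(-16453, 39195), Mul(Mul(864, -33), Rational(-1, 38377))) = Add(Rational(-16453, 39195), Mul(-28512, Rational(-1, 38377))) = Add(Rational(-16453, 39195), Rational(28512, 38377)) = Rational(486111059, 1504186515)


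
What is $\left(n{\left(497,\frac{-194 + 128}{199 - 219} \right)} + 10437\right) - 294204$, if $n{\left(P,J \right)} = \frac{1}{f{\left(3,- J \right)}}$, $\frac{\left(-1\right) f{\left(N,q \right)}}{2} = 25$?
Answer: $- \frac{14188351}{50} \approx -2.8377 \cdot 10^{5}$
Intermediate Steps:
$f{\left(N,q \right)} = -50$ ($f{\left(N,q \right)} = \left(-2\right) 25 = -50$)
$n{\left(P,J \right)} = - \frac{1}{50}$ ($n{\left(P,J \right)} = \frac{1}{-50} = - \frac{1}{50}$)
$\left(n{\left(497,\frac{-194 + 128}{199 - 219} \right)} + 10437\right) - 294204 = \left(- \frac{1}{50} + 10437\right) - 294204 = \frac{521849}{50} - 294204 = - \frac{14188351}{50}$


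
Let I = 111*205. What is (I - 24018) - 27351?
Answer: -28614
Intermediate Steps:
I = 22755
(I - 24018) - 27351 = (22755 - 24018) - 27351 = -1263 - 27351 = -28614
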